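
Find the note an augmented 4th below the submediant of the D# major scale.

F#

The submediant of D# major is B#.
An augmented fourth (6 semitones) below B# lands on the letter F, giving F#.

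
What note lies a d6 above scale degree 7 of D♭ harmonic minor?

Abb

Scale degree 7 of Db harmonic minor is C.
A diminished sixth (7 semitones) above C lands on the letter A, giving Abb.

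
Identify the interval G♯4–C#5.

perfect fourth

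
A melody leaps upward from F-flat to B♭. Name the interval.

augmented fourth

Counting letters F–G–A–B gives a fourth.
Fb→Bb = 6 semitones, 1 wider than the perfect fourth (5), so augmented.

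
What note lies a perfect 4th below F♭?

A fourth below F lands on the letter C.
A perfect fourth spans 5 semitones, so Fb moves to pitch class 11. On the letter C that is Cb.

Cb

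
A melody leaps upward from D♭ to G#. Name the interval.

The letter names run D→G, a span of 3 letter steps, so the interval is some kind of fourth.
Db to G# is 7 semitones. A perfect fourth is 5, so 7 makes it doubly augmented.

doubly augmented fourth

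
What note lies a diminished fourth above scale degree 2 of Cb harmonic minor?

Scale degree 2 of Cb harmonic minor is Db.
A diminished fourth (4 semitones) above Db lands on the letter G, giving Gbb.

Gbb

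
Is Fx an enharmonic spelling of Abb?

F## = pitch class 7 and Abb = pitch class 7 — the same pitch class, so they are enharmonic equivalents.

Yes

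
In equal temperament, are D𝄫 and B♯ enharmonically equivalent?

Yes

Dbb is pitch class 0; B# is pitch class 0.
All spellings map to pitch class 0, so they are enharmonically equivalent.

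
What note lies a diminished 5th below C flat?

F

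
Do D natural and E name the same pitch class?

No

Two spellings are enharmonically equivalent only if they share a pitch class.
Here D → 2, E → 4; 2 ≠ 4, so they are not.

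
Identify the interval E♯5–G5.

The letter names run E→G, a span of 2 letter steps, so the interval is some kind of third.
E# to G is 2 semitones. A major third is 4, so 2 makes it diminished.

diminished third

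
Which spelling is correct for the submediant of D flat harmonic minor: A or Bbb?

Bbb

Each scale degree takes a distinct letter name. Degree 6 of a scale on D must use the letter B.
Bbb and A are enharmonically the same pitch, but only Bbb uses the letter B, so it is the correct spelling here.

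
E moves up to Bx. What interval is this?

The letter names run E→B, a span of 4 letter steps, so the interval is some kind of fifth.
E to B## is 9 semitones. A perfect fifth is 7, so 9 makes it doubly augmented.

doubly augmented fifth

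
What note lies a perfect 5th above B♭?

A fifth above B lands on the letter F.
A perfect fifth spans 7 semitones, so Bb moves to pitch class 5. On the letter F that is F.

F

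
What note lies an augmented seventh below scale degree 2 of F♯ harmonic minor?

Ab

Scale degree 2 of F# harmonic minor is G#.
An augmented seventh (12 semitones) below G# lands on the letter A, giving Ab.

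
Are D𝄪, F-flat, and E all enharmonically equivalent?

Yes

D## = pitch class 4 and Fb = pitch class 4 and E = pitch class 4 — the same pitch class, so they are enharmonic equivalents.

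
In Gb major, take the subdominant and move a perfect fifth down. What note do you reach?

Fb

The subdominant of Gb major is Cb.
A perfect fifth (7 semitones) below Cb lands on the letter F, giving Fb.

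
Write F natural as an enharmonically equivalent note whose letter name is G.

Plain G sits 2 semitones above F, so on the letter G the same pitch needs a double flat: Gbb.

Gbb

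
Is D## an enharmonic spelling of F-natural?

No

Two spellings are enharmonically equivalent only if they share a pitch class.
Here D## → 4, F → 5; 4 ≠ 5, so they are not.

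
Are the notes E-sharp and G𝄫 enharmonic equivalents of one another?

E# is pitch class 5; Gbb is pitch class 5.
All spellings map to pitch class 5, so they are enharmonically equivalent.

Yes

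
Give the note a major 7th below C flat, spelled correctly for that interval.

Dbb

C down a major seventh is Db, so the target letter is D.
From Cb, a major seventh is 11 semitones down: Dbb.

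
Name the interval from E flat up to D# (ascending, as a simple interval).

The letter names run E→D, a span of 6 letter steps, so the interval is some kind of seventh.
Eb to D# is 12 semitones. A major seventh is 11, so 12 makes it augmented.

augmented seventh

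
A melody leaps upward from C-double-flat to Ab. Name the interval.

augmented sixth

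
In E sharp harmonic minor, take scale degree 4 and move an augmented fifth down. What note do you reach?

D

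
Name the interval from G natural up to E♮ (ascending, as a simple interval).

major sixth

Counting letters G–A–B–C–D–E gives a sixth.
G→E = 9 semitones, exactly the major sixth.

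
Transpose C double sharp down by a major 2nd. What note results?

B#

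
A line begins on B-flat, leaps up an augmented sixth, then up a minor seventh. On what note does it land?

F#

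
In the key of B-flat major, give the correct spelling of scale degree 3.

The Bb major scale runs Bb C D Eb F G A.
Degree 3 is D.

D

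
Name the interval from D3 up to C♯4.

major seventh

Counting letters D–E–F–G–A–B–C gives a seventh.
D→C# = 11 semitones, exactly the major seventh.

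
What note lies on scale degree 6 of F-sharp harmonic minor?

D

Degree 6 takes the letter 5 steps above F, which is D.
In harmonic minor, degree 6 sits 8 semitones above the tonic. F# + 8 semitones is pitch class 2, spelled on D as D.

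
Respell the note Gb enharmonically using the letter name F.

Plain F sits 1 semitone below Gb, so on the letter F the same pitch needs a sharp: F#.

F#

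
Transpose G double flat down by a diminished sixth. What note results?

Bb

G down a major sixth is Bb, so the target letter is B.
From Gbb, a diminished sixth is 7 semitones down: Bb.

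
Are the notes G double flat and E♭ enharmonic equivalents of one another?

Two spellings are enharmonically equivalent only if they share a pitch class.
Here Gbb → 5, Eb → 3; 3 ≠ 5, so they are not.

No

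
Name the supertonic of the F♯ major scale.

G#

Degree 2 takes the letter 1 step above F, which is G.
In major, degree 2 sits 2 semitones above the tonic. F# + 2 semitones is pitch class 8, spelled on G as G#.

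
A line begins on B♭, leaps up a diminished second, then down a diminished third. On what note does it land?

Ab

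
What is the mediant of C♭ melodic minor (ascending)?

Ebb

The Cb melodic minor (ascending) scale runs Cb Db Ebb Fb Gb Ab Bb.
Degree 3 is Ebb.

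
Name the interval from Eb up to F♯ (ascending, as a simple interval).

The letter names run E→F, a span of 1 letter step, so the interval is some kind of second.
Eb to F# is 3 semitones. A major second is 2, so 3 makes it augmented.

augmented second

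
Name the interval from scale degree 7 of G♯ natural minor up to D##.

Scale degree 7 of G# natural minor is F#.
F# up to D##: letters F→D make it a sixth; 10 semitones makes it augmented.

augmented sixth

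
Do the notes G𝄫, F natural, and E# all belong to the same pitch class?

Yes

Gbb = pitch class 5 and F = pitch class 5 and E# = pitch class 5 — the same pitch class, so they are enharmonic equivalents.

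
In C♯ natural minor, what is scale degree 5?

The C# natural minor scale runs C# D# E F# G# A B.
Degree 5 is G#.

G#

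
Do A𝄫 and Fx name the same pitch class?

Yes

Abb = pitch class 7 and F## = pitch class 7 — the same pitch class, so they are enharmonic equivalents.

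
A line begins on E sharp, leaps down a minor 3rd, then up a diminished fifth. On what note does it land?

G#

A minor third down from E# is C## (letter C, 3 semitones down).
A diminished fifth up from C## is G# (letter G, 6 semitones up).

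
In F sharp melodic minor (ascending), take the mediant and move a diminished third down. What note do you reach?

F##

The mediant of F# melodic minor (ascending) is A.
A diminished third (2 semitones) below A lands on the letter F, giving F##.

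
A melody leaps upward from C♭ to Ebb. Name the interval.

minor third

The letter names run C→E, a span of 2 letter steps, so the interval is some kind of third.
Cb to Ebb is 3 semitones. A major third is 4, so 3 makes it minor.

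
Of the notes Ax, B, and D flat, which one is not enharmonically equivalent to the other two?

In 12-tone equal temperament, enharmonic equivalents share a pitch class. A## is pitch class 11; B is pitch class 11; Db is pitch class 1.
A## and B share pitch class 11, while Db is pitch class 1.

Db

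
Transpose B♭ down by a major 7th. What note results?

A seventh below B lands on the letter C.
A major seventh spans 11 semitones, so Bb moves to pitch class 11. On the letter C that is Cb.

Cb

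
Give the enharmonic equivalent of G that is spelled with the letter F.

F##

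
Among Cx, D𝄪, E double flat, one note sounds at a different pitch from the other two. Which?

D##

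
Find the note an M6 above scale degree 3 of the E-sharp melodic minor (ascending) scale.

Scale degree 3 of E# melodic minor (ascending) is G#.
A major sixth (9 semitones) above G# lands on the letter E, giving E#.

E#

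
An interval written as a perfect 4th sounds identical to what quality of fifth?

doubly diminished

A perfect fourth spans 5 semitones.
A fifth spanning 5 semitones is doubly diminished (the perfect fifth is 7).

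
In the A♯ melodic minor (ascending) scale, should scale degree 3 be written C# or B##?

Each scale degree takes a distinct letter name. Degree 3 of a scale on A must use the letter C.
C# and B## are enharmonically the same pitch, but only C# uses the letter C, so it is the correct spelling here.

C#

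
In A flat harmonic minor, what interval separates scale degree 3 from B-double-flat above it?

minor seventh

Scale degree 3 of Ab harmonic minor is Cb.
Cb up to Bbb: letters C→B make it a seventh; 10 semitones makes it minor.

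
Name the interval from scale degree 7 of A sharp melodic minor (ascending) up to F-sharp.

Scale degree 7 of A# melodic minor (ascending) is G##.
G## up to F#: letters G→F make it a seventh; 9 semitones makes it diminished.

diminished seventh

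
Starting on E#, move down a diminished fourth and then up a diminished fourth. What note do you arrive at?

A diminished fourth down from E# is B## (letter B, 4 semitones down).
A diminished fourth up from B## is E# (letter E, 4 semitones up).

E#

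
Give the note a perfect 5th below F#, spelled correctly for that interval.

A fifth below F lands on the letter B.
A perfect fifth spans 7 semitones, so F# moves to pitch class 11. On the letter B that is B.

B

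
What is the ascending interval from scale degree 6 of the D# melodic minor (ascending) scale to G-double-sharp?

major sixth

Scale degree 6 of D# melodic minor (ascending) is B#.
B# up to G##: letters B→G make it a sixth; 9 semitones makes it major.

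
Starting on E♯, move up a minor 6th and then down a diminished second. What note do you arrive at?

A minor sixth up from E# is C# (letter C, 8 semitones up).
A diminished second down from C# is B## (letter B, 0 semitones down).

B##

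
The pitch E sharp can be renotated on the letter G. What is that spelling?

E# is pitch class 5. The letter G alone is pitch class 7.
To reach pitch class 5 from G requires an offset of -2 semitones, i.e. double flat: Gbb.

Gbb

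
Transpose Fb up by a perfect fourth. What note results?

A fourth above F lands on the letter B.
A perfect fourth spans 5 semitones, so Fb moves to pitch class 9. On the letter B that is Bbb.

Bbb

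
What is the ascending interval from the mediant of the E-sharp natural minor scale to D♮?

The mediant of E# natural minor is G#.
G# up to D: letters G→D make it a fifth; 6 semitones makes it diminished.

diminished fifth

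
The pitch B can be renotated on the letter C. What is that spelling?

Cb

B is pitch class 11. The letter C alone is pitch class 0.
To reach pitch class 11 from C requires an offset of -1 semitone, i.e. flat: Cb.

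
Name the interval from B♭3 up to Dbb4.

diminished third

Counting letters B–C–D gives a third.
Bb→Dbb = 2 semitones, 2 narrower than the major third (4), so diminished.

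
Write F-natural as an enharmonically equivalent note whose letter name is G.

Gbb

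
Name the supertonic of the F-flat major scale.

The Fb major scale runs Fb Gb Ab Bbb Cb Db Eb.
Degree 2 is Gb.

Gb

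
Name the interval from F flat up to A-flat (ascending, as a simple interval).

The letter names run F→A, a span of 2 letter steps, so the interval is some kind of third.
Fb to Ab is 4 semitones. A major third is 4, so 4 makes it major.

major third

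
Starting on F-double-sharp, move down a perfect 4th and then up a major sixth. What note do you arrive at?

A perfect fourth down from F## is C## (letter C, 5 semitones down).
A major sixth up from C## is A## (letter A, 9 semitones up).

A##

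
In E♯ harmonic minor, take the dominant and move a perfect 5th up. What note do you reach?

F##

The dominant of E# harmonic minor is B#.
A perfect fifth (7 semitones) above B# lands on the letter F, giving F##.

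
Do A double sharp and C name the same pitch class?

No

A## is pitch class 11; C is pitch class 0.
The pitch classes differ (11 vs. 0), so they are not enharmonic equivalents.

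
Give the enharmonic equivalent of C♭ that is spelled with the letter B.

B

Cb is pitch class 11. The letter B alone is pitch class 11.
Pitch class 11 on B needs no accidental: B.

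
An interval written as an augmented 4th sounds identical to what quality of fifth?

diminished

An augmented fourth spans 6 semitones.
A fifth spanning 6 semitones is diminished (the perfect fifth is 7).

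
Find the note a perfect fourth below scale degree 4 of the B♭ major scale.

Scale degree 4 of Bb major is Eb.
A perfect fourth (5 semitones) below Eb lands on the letter B, giving Bb.

Bb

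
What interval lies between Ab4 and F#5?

augmented sixth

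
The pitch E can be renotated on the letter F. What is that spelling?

Fb

Plain F sits 1 semitone above E, so on the letter F the same pitch needs a flat: Fb.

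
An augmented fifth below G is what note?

Cb

A fifth below G lands on the letter C.
An augmented fifth spans 8 semitones, so G moves to pitch class 11. On the letter C that is Cb.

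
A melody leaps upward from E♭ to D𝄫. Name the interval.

The letter names run E→D, a span of 6 letter steps, so the interval is some kind of seventh.
Eb to Dbb is 9 semitones. A major seventh is 11, so 9 makes it diminished.

diminished seventh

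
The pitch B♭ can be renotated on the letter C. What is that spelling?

Cbb

Bb is pitch class 10. The letter C alone is pitch class 0.
To reach pitch class 10 from C requires an offset of -2 semitones, i.e. double flat: Cbb.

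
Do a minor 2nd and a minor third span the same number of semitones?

No

A minor second spans 1 semitone; a minor third spans 3.
The spans differ, so they are not enharmonic equivalents.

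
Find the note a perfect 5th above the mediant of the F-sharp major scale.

The mediant of F# major is A#.
A perfect fifth (7 semitones) above A# lands on the letter E, giving E#.

E#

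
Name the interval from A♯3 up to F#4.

The letter names run A→F, a span of 5 letter steps, so the interval is some kind of sixth.
A# to F# is 8 semitones. A major sixth is 9, so 8 makes it minor.

minor sixth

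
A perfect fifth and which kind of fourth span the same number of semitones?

doubly augmented

A perfect fifth spans 7 semitones.
A fourth spanning 7 semitones is doubly augmented (the perfect fourth is 5).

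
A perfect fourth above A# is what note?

D#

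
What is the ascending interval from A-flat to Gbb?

diminished seventh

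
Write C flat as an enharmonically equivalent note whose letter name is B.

B

Cb is pitch class 11. The letter B alone is pitch class 11.
Pitch class 11 on B needs no accidental: B.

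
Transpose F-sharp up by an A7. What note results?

E##

A seventh above F lands on the letter E.
An augmented seventh spans 12 semitones, so F# moves to pitch class 6. On the letter E that is E##.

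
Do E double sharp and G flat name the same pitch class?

Yes

E## is pitch class 6; Gb is pitch class 6.
All spellings map to pitch class 6, so they are enharmonically equivalent.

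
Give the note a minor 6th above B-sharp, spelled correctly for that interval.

G#

B up a major sixth is G#, so the target letter is G.
From B#, a minor sixth is 8 semitones up: G#.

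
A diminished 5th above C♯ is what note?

C up a perfect fifth is G, so the target letter is G.
From C#, a diminished fifth is 6 semitones up: G.

G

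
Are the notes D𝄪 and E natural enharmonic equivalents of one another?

Yes

D## = pitch class 4 and E = pitch class 4 — the same pitch class, so they are enharmonic equivalents.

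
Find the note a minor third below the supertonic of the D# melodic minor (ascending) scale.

The supertonic of D# melodic minor (ascending) is E#.
A minor third (3 semitones) below E# lands on the letter C, giving C##.

C##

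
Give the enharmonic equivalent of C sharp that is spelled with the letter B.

C# is pitch class 1. The letter B alone is pitch class 11.
To reach pitch class 1 from B requires an offset of +2 semitones, i.e. double sharp: B##.

B##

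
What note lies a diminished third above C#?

Eb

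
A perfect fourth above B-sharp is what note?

E#

A fourth above B lands on the letter E.
A perfect fourth spans 5 semitones, so B# moves to pitch class 5. On the letter E that is E#.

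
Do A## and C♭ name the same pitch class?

A## = pitch class 11 and Cb = pitch class 11 — the same pitch class, so they are enharmonic equivalents.

Yes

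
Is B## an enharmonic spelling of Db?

Yes

B## is pitch class 1; Db is pitch class 1.
All spellings map to pitch class 1, so they are enharmonically equivalent.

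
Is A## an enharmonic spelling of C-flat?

Yes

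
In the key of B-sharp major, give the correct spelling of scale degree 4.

E#

Degree 4 takes the letter 3 steps above B, which is E.
In major, degree 4 sits 5 semitones above the tonic. B# + 5 semitones is pitch class 5, spelled on E as E#.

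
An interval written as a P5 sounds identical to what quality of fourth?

A perfect fifth spans 7 semitones.
A fourth spanning 7 semitones is doubly augmented (the perfect fourth is 5).

doubly augmented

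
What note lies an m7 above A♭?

Gb

A up a major seventh is G#, so the target letter is G.
From Ab, a minor seventh is 10 semitones up: Gb.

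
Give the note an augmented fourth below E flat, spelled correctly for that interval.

A fourth below E lands on the letter B.
An augmented fourth spans 6 semitones, so Eb moves to pitch class 9. On the letter B that is Bbb.

Bbb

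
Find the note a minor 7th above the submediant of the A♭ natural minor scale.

Ebb

The submediant of Ab natural minor is Fb.
A minor seventh (10 semitones) above Fb lands on the letter E, giving Ebb.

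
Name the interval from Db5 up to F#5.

Counting letters D–E–F gives a third.
Db→F# = 5 semitones, 1 wider than the major third (4), so augmented.

augmented third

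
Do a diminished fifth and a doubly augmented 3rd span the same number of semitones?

Yes

A diminished fifth spans 6 semitones; a doubly augmented third spans 6.
They are enharmonically equivalent.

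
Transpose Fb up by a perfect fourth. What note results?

Bbb

A fourth above F lands on the letter B.
A perfect fourth spans 5 semitones, so Fb moves to pitch class 9. On the letter B that is Bbb.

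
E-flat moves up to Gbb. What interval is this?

Counting letters E–F–G gives a third.
Eb→Gbb = 2 semitones, 2 narrower than the major third (4), so diminished.

diminished third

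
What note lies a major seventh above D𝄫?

D up a major seventh is C#, so the target letter is C.
From Dbb, a major seventh is 11 semitones up: Cb.

Cb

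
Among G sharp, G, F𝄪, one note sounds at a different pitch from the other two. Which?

G#

In 12-tone equal temperament, enharmonic equivalents share a pitch class. G# is pitch class 8; G is pitch class 7; F## is pitch class 7.
G and F## share pitch class 7, while G# is pitch class 8.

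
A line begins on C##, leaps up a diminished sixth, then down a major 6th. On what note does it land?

C

A diminished sixth up from C## is A (letter A, 7 semitones up).
A major sixth down from A is C (letter C, 9 semitones down).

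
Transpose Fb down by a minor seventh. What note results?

Gb

A seventh below F lands on the letter G.
A minor seventh spans 10 semitones, so Fb moves to pitch class 6. On the letter G that is Gb.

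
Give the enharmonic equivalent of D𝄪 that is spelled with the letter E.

E

D## is pitch class 4. The letter E alone is pitch class 4.
Pitch class 4 on E needs no accidental: E.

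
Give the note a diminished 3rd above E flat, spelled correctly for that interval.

Gbb

E up a major third is G#, so the target letter is G.
From Eb, a diminished third is 2 semitones up: Gbb.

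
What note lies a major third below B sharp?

A third below B lands on the letter G.
A major third spans 4 semitones, so B# moves to pitch class 8. On the letter G that is G#.

G#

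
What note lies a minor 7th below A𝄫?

Bbb

A seventh below A lands on the letter B.
A minor seventh spans 10 semitones, so Abb moves to pitch class 9. On the letter B that is Bbb.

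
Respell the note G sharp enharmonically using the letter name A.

Ab

Plain A sits 1 semitone above G#, so on the letter A the same pitch needs a flat: Ab.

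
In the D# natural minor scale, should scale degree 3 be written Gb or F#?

Each scale degree takes a distinct letter name. Degree 3 of a scale on D must use the letter F.
F# and Gb are enharmonically the same pitch, but only F# uses the letter F, so it is the correct spelling here.

F#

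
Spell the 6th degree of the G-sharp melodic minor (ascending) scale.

Degree 6 takes the letter 5 steps above G, which is E.
In melodic minor (ascending), degree 6 sits 9 semitones above the tonic. G# + 9 semitones is pitch class 5, spelled on E as E#.

E#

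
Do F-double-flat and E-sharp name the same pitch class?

Two spellings are enharmonically equivalent only if they share a pitch class.
Here Fbb → 3, E# → 5; 3 ≠ 5, so they are not.

No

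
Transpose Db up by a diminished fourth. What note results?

D up a perfect fourth is G, so the target letter is G.
From Db, a diminished fourth is 4 semitones up: Gbb.

Gbb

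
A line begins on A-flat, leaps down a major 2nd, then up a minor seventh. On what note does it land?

A major second down from Ab is Gb (letter G, 2 semitones down).
A minor seventh up from Gb is Fb (letter F, 10 semitones up).

Fb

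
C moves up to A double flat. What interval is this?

diminished sixth

The letter names run C→A, a span of 5 letter steps, so the interval is some kind of sixth.
C to Abb is 7 semitones. A major sixth is 9, so 7 makes it diminished.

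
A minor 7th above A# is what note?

A seventh above A lands on the letter G.
A minor seventh spans 10 semitones, so A# moves to pitch class 8. On the letter G that is G#.

G#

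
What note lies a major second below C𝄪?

C down a major second is Bb, so the target letter is B.
From C##, a major second is 2 semitones down: B#.

B#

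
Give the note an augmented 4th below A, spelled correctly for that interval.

Eb

A fourth below A lands on the letter E.
An augmented fourth spans 6 semitones, so A moves to pitch class 3. On the letter E that is Eb.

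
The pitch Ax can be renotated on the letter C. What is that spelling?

A## is pitch class 11. The letter C alone is pitch class 0.
To reach pitch class 11 from C requires an offset of -1 semitone, i.e. flat: Cb.

Cb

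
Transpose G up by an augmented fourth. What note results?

G up a perfect fourth is C, so the target letter is C.
From G, an augmented fourth is 6 semitones up: C#.

C#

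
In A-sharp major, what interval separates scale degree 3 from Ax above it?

major sixth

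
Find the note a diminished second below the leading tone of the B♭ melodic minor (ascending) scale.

G##

The leading tone of Bb melodic minor (ascending) is A.
A diminished second (0 semitones) below A lands on the letter G, giving G##.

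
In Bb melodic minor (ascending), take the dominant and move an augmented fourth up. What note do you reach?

B

The dominant of Bb melodic minor (ascending) is F.
An augmented fourth (6 semitones) above F lands on the letter B, giving B.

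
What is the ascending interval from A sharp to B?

The letter names run A→B, a span of 1 letter step, so the interval is some kind of second.
A# to B is 1 semitone. A major second is 2, so 1 makes it minor.

minor second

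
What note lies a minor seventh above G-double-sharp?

F##

A seventh above G lands on the letter F.
A minor seventh spans 10 semitones, so G## moves to pitch class 7. On the letter F that is F##.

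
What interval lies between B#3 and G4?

diminished sixth

The letter names run B→G, a span of 5 letter steps, so the interval is some kind of sixth.
B# to G is 7 semitones. A major sixth is 9, so 7 makes it diminished.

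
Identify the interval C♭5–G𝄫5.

diminished fifth

The letter names run C→G, a span of 4 letter steps, so the interval is some kind of fifth.
Cb to Gbb is 6 semitones. A perfect fifth is 7, so 6 makes it diminished.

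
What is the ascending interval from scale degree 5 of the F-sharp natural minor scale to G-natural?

diminished fifth

Scale degree 5 of F# natural minor is C#.
C# up to G: letters C→G make it a fifth; 6 semitones makes it diminished.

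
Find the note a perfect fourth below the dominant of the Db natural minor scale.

The dominant of Db natural minor is Ab.
A perfect fourth (5 semitones) below Ab lands on the letter E, giving Eb.

Eb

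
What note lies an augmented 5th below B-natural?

Eb

B down a perfect fifth is E, so the target letter is E.
From B, an augmented fifth is 8 semitones down: Eb.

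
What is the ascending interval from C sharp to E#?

major third

Counting letters C–D–E gives a third.
C#→E# = 4 semitones, exactly the major third.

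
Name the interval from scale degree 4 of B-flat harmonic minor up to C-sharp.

augmented sixth

Scale degree 4 of Bb harmonic minor is Eb.
Eb up to C#: letters E→C make it a sixth; 10 semitones makes it augmented.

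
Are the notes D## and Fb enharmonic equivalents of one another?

Yes

D## is pitch class 4; Fb is pitch class 4.
All spellings map to pitch class 4, so they are enharmonically equivalent.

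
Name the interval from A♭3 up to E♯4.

doubly augmented fifth

Counting letters A–B–C–D–E gives a fifth.
Ab→E# = 9 semitones, 2 wider than the perfect fifth (7), so doubly augmented.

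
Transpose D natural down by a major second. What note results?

C

A second below D lands on the letter C.
A major second spans 2 semitones, so D moves to pitch class 0. On the letter C that is C.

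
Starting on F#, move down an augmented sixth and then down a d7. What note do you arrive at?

B

An augmented sixth down from F# is Ab (letter A, 10 semitones down).
A diminished seventh down from Ab is B (letter B, 9 semitones down).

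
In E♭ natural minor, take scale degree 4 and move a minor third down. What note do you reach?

F

Scale degree 4 of Eb natural minor is Ab.
A minor third (3 semitones) below Ab lands on the letter F, giving F.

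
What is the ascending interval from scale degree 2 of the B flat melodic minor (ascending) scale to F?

perfect fourth

Scale degree 2 of Bb melodic minor (ascending) is C.
C up to F: letters C→F make it a fourth; 5 semitones makes it perfect.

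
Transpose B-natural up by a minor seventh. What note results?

A

A seventh above B lands on the letter A.
A minor seventh spans 10 semitones, so B moves to pitch class 9. On the letter A that is A.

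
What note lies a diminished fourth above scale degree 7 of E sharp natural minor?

Scale degree 7 of E# natural minor is D#.
A diminished fourth (4 semitones) above D# lands on the letter G, giving G.

G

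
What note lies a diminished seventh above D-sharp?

C

D up a major seventh is C#, so the target letter is C.
From D#, a diminished seventh is 9 semitones up: C.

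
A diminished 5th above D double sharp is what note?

A fifth above D lands on the letter A.
A diminished fifth spans 6 semitones, so D## moves to pitch class 10. On the letter A that is A#.

A#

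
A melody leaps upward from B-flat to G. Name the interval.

Counting letters B–C–D–E–F–G gives a sixth.
Bb→G = 9 semitones, exactly the major sixth.

major sixth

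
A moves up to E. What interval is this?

perfect fifth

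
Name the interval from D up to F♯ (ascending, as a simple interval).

major third

Counting letters D–E–F gives a third.
D→F# = 4 semitones, exactly the major third.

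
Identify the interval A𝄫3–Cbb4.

minor third

Counting letters A–B–C gives a third.
Abb→Cbb = 3 semitones, 1 narrower than the major third (4), so minor.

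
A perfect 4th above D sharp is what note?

A fourth above D lands on the letter G.
A perfect fourth spans 5 semitones, so D# moves to pitch class 8. On the letter G that is G#.

G#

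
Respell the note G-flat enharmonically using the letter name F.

F#

Gb is pitch class 6. The letter F alone is pitch class 5.
To reach pitch class 6 from F requires an offset of +1 semitone, i.e. sharp: F#.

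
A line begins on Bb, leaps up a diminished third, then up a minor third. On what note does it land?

Fbb

A diminished third up from Bb is Dbb (letter D, 2 semitones up).
A minor third up from Dbb is Fbb (letter F, 3 semitones up).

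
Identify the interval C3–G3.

The letter names run C→G, a span of 4 letter steps, so the interval is some kind of fifth.
C to G is 7 semitones. A perfect fifth is 7, so 7 makes it perfect.

perfect fifth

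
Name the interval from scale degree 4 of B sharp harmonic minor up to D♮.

Scale degree 4 of B# harmonic minor is E#.
E# up to D: letters E→D make it a seventh; 9 semitones makes it diminished.

diminished seventh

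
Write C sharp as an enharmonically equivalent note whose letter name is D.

Plain D sits 1 semitone above C#, so on the letter D the same pitch needs a flat: Db.

Db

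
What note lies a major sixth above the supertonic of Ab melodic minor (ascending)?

The supertonic of Ab melodic minor (ascending) is Bb.
A major sixth (9 semitones) above Bb lands on the letter G, giving G.

G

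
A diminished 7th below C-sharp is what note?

C down a major seventh is Db, so the target letter is D.
From C#, a diminished seventh is 9 semitones down: D##.

D##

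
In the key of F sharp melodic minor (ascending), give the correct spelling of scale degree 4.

The F# melodic minor (ascending) scale runs F# G# A B C# D# E#.
Degree 4 is B.

B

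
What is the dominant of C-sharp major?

The C# major scale runs C# D# E# F# G# A# B#.
Degree 5 is G#.

G#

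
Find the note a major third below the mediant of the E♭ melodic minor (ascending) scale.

The mediant of Eb melodic minor (ascending) is Gb.
A major third (4 semitones) below Gb lands on the letter E, giving Ebb.

Ebb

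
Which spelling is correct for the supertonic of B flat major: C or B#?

C

Each scale degree takes a distinct letter name. Degree 2 of a scale on B must use the letter C.
C and B# are enharmonically the same pitch, but only C uses the letter C, so it is the correct spelling here.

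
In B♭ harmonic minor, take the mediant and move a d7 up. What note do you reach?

The mediant of Bb harmonic minor is Db.
A diminished seventh (9 semitones) above Db lands on the letter C, giving Cbb.

Cbb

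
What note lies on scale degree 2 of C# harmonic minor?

D#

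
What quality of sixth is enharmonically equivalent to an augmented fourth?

doubly diminished

An augmented fourth spans 6 semitones.
A sixth spanning 6 semitones is doubly diminished (the major sixth is 9).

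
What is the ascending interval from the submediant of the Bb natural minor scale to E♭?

major sixth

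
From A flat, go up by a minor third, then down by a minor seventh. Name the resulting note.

Db

A minor third up from Ab is Cb (letter C, 3 semitones up).
A minor seventh down from Cb is Db (letter D, 10 semitones down).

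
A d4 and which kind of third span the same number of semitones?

major

A diminished fourth spans 4 semitones.
A third spanning 4 semitones is major (the major third is 4).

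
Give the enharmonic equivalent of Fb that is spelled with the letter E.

Fb is pitch class 4. The letter E alone is pitch class 4.
Pitch class 4 on E needs no accidental: E.

E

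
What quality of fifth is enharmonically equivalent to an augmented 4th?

An augmented fourth spans 6 semitones.
A fifth spanning 6 semitones is diminished (the perfect fifth is 7).

diminished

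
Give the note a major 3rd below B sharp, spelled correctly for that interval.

G#

B down a major third is G, so the target letter is G.
From B#, a major third is 4 semitones down: G#.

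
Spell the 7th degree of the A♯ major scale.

The A# major scale runs A# B# C## D# E# F## G##.
Degree 7 is G##.

G##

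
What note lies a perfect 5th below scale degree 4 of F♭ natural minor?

Ebb

Scale degree 4 of Fb natural minor is Bbb.
A perfect fifth (7 semitones) below Bbb lands on the letter E, giving Ebb.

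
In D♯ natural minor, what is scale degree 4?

G#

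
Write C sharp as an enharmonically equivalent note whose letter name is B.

B##

Plain B sits 2 semitones below C#, so on the letter B the same pitch needs a double sharp: B##.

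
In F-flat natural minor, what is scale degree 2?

Gb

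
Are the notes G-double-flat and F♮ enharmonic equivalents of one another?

Gbb = pitch class 5 and F = pitch class 5 — the same pitch class, so they are enharmonic equivalents.

Yes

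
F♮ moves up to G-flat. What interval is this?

minor second

Counting letters F–G gives a second.
F→Gb = 1 semitone, 1 narrower than the major second (2), so minor.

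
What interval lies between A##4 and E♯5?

The letter names run A→E, a span of 4 letter steps, so the interval is some kind of fifth.
A## to E# is 6 semitones. A perfect fifth is 7, so 6 makes it diminished.

diminished fifth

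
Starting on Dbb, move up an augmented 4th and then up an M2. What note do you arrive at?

Ab

An augmented fourth up from Dbb is Gb (letter G, 6 semitones up).
A major second up from Gb is Ab (letter A, 2 semitones up).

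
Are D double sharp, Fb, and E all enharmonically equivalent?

D## is pitch class 4; Fb is pitch class 4; E is pitch class 4.
All spellings map to pitch class 4, so they are enharmonically equivalent.

Yes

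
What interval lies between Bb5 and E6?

augmented fourth

The letter names run B→E, a span of 3 letter steps, so the interval is some kind of fourth.
Bb to E is 6 semitones. A perfect fourth is 5, so 6 makes it augmented.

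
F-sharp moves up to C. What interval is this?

The letter names run F→C, a span of 4 letter steps, so the interval is some kind of fifth.
F# to C is 6 semitones. A perfect fifth is 7, so 6 makes it diminished.

diminished fifth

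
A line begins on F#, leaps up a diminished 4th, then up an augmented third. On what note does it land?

A diminished fourth up from F# is Bb (letter B, 4 semitones up).
An augmented third up from Bb is D# (letter D, 5 semitones up).

D#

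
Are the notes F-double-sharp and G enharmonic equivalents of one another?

Yes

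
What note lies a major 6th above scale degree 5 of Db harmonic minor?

F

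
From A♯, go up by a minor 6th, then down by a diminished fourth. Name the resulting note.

A minor sixth up from A# is F# (letter F, 8 semitones up).
A diminished fourth down from F# is C## (letter C, 4 semitones down).

C##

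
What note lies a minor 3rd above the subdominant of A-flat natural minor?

The subdominant of Ab natural minor is Db.
A minor third (3 semitones) above Db lands on the letter F, giving Fb.

Fb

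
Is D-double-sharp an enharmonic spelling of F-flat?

Yes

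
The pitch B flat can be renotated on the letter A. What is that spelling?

Plain A sits 1 semitone below Bb, so on the letter A the same pitch needs a sharp: A#.

A#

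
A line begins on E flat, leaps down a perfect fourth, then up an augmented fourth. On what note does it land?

A perfect fourth down from Eb is Bb (letter B, 5 semitones down).
An augmented fourth up from Bb is E (letter E, 6 semitones up).

E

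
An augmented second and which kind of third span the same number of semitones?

minor

An augmented second spans 3 semitones.
A third spanning 3 semitones is minor (the major third is 4).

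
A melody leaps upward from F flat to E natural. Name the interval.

Counting letters F–G–A–B–C–D–E gives a seventh.
Fb→E = 12 semitones, 1 wider than the major seventh (11), so augmented.

augmented seventh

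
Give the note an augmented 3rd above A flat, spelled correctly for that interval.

A third above A lands on the letter C.
An augmented third spans 5 semitones, so Ab moves to pitch class 1. On the letter C that is C#.

C#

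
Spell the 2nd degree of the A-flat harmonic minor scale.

Bb

Degree 2 takes the letter 1 step above A, which is B.
In harmonic minor, degree 2 sits 2 semitones above the tonic. Ab + 2 semitones is pitch class 10, spelled on B as Bb.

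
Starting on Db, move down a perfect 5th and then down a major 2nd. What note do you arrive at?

A perfect fifth down from Db is Gb (letter G, 7 semitones down).
A major second down from Gb is Fb (letter F, 2 semitones down).

Fb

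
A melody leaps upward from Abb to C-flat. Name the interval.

major third

Counting letters A–B–C gives a third.
Abb→Cb = 4 semitones, exactly the major third.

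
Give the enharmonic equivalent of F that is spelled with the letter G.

Gbb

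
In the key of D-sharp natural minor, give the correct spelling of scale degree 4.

The D# natural minor scale runs D# E# F# G# A# B C#.
Degree 4 is G#.

G#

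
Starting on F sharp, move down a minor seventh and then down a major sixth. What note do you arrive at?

A minor seventh down from F# is G# (letter G, 10 semitones down).
A major sixth down from G# is B (letter B, 9 semitones down).

B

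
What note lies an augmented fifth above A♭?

A fifth above A lands on the letter E.
An augmented fifth spans 8 semitones, so Ab moves to pitch class 4. On the letter E that is E.

E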